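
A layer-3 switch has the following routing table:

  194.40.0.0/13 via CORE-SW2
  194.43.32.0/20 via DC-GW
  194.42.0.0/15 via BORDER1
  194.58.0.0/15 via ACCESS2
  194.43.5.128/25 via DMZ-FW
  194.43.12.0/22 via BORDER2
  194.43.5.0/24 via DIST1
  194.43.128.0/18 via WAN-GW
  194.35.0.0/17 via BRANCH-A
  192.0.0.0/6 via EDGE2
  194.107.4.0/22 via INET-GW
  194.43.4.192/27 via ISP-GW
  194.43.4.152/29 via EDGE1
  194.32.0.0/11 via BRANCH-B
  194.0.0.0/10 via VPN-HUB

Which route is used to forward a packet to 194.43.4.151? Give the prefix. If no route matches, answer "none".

194.42.0.0/15

Entries matching 194.43.4.151:
  192.0.0.0/6 (192.0.0.0 - 195.255.255.255)
  194.0.0.0/10 (194.0.0.0 - 194.63.255.255)
  194.32.0.0/11 (194.32.0.0 - 194.63.255.255)
  194.40.0.0/13 (194.40.0.0 - 194.47.255.255)
  194.42.0.0/15 (194.42.0.0 - 194.43.255.255)
Most specific is 194.42.0.0/15.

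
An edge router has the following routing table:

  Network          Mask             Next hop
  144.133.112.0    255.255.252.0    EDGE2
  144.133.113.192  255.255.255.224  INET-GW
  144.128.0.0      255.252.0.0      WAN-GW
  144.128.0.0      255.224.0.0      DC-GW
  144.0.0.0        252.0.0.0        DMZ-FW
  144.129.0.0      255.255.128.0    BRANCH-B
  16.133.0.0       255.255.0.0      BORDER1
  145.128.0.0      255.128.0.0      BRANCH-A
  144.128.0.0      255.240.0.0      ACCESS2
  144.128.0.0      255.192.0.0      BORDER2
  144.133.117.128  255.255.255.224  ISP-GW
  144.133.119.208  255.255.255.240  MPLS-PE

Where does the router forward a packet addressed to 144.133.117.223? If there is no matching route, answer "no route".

ACCESS2

Routes whose prefix contains 144.133.117.223:
  144.0.0.0/6 (144.0.0.0 - 147.255.255.255) -> DMZ-FW
  144.128.0.0/10 (144.128.0.0 - 144.191.255.255) -> BORDER2
  144.128.0.0/11 (144.128.0.0 - 144.159.255.255) -> DC-GW
  144.128.0.0/12 (144.128.0.0 - 144.143.255.255) -> ACCESS2
More-specific entries that do NOT match:
  144.133.119.208/28 (144.133.119.208 - 144.133.119.223) does not contain 144.133.117.223
  144.133.113.192/27 (144.133.113.192 - 144.133.113.223) does not contain 144.133.117.223
  144.133.117.128/27 (144.133.117.128 - 144.133.117.159) does not contain 144.133.117.223
  144.133.112.0/22 (144.133.112.0 - 144.133.115.255) does not contain 144.133.117.223
  144.129.0.0/17 (144.129.0.0 - 144.129.127.255) does not contain 144.133.117.223
  16.133.0.0/16 (16.133.0.0 - 16.133.255.255) does not contain 144.133.117.223
  144.128.0.0/14 (144.128.0.0 - 144.131.255.255) does not contain 144.133.117.223
Longest matching prefix is /12 -> next hop ACCESS2.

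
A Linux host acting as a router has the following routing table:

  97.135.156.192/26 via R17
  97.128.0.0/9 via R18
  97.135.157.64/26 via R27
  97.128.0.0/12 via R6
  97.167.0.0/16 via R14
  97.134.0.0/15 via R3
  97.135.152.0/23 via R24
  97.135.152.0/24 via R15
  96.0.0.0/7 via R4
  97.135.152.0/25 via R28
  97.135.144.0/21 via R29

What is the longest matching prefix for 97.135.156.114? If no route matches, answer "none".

Entries matching 97.135.156.114:
  96.0.0.0/7 (96.0.0.0 - 97.255.255.255)
  97.128.0.0/9 (97.128.0.0 - 97.255.255.255)
  97.128.0.0/12 (97.128.0.0 - 97.143.255.255)
  97.134.0.0/15 (97.134.0.0 - 97.135.255.255)
Most specific is 97.134.0.0/15.

97.134.0.0/15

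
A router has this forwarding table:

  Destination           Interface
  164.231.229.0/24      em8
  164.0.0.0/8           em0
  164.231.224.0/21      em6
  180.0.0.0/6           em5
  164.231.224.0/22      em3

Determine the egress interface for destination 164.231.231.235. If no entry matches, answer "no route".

em6

Routes whose prefix contains 164.231.231.235:
  164.0.0.0/8 (164.0.0.0 - 164.255.255.255) -> em0
  164.231.224.0/21 (164.231.224.0 - 164.231.231.255) -> em6
More-specific entries that do NOT match:
  164.231.229.0/24 (164.231.229.0 - 164.231.229.255) does not contain 164.231.231.235
  164.231.224.0/22 (164.231.224.0 - 164.231.227.255) does not contain 164.231.231.235
Longest matching prefix is /21 -> interface em6.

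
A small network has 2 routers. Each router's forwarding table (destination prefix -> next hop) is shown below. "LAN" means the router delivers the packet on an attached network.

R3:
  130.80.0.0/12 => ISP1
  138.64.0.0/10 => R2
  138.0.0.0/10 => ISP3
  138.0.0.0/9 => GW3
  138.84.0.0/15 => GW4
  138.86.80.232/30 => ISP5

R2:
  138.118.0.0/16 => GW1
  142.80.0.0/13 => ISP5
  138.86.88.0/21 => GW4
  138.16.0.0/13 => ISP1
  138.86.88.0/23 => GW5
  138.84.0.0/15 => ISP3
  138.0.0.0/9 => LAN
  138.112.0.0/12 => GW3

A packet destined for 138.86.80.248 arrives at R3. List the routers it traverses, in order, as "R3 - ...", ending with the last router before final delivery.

R3 - R2

At R3: longest match for 138.86.80.248 is 138.64.0.0/10 -> R2
At R2: longest match for 138.86.80.248 is 138.0.0.0/9 -> LAN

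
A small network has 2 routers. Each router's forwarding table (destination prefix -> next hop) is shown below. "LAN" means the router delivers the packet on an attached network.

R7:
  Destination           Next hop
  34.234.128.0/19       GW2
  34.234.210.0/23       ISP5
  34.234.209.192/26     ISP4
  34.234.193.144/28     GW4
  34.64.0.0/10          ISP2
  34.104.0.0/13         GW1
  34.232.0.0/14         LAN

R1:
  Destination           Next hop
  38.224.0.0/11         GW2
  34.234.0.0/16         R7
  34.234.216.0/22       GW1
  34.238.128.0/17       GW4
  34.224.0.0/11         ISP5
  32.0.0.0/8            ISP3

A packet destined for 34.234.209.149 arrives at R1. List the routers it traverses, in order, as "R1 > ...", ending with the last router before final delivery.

R1 > R7

At R1: longest match for 34.234.209.149 is 34.234.0.0/16 -> R7
At R7: longest match for 34.234.209.149 is 34.232.0.0/14 -> LAN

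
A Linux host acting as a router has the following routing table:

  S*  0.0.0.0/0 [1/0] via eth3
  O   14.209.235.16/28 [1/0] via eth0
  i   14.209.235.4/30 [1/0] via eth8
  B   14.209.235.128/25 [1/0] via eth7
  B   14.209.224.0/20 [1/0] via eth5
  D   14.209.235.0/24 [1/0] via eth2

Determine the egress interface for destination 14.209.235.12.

Routes whose prefix contains 14.209.235.12:
  0.0.0.0/0 (default, matches everything) -> eth3
  14.209.224.0/20 (14.209.224.0 - 14.209.239.255) -> eth5
  14.209.235.0/24 (14.209.235.0 - 14.209.235.255) -> eth2
More-specific entries that do NOT match:
  14.209.235.4/30 (14.209.235.4 - 14.209.235.7) does not contain 14.209.235.12
  14.209.235.16/28 (14.209.235.16 - 14.209.235.31) does not contain 14.209.235.12
  14.209.235.128/25 (14.209.235.128 - 14.209.235.255) does not contain 14.209.235.12
Longest matching prefix is /24 -> interface eth2.

eth2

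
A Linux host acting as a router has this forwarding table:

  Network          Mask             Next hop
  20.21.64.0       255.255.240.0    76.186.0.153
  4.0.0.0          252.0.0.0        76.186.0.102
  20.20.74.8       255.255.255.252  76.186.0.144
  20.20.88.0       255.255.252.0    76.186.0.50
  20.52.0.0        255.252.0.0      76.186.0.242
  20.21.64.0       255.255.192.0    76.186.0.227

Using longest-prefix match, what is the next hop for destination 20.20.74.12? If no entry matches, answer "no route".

No entry's prefix contains 20.20.74.12; there is no default route.

no route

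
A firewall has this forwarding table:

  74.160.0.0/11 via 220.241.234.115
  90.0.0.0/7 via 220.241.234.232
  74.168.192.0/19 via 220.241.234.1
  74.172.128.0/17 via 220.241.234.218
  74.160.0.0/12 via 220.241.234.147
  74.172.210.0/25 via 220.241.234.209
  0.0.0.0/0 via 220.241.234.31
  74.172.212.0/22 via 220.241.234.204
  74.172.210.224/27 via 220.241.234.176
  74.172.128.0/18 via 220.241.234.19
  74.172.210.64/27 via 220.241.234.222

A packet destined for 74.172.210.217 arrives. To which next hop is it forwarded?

220.241.234.218

Routes whose prefix contains 74.172.210.217:
  0.0.0.0/0 (default, matches everything) -> 220.241.234.31
  74.160.0.0/11 (74.160.0.0 - 74.191.255.255) -> 220.241.234.115
  74.160.0.0/12 (74.160.0.0 - 74.175.255.255) -> 220.241.234.147
  74.172.128.0/17 (74.172.128.0 - 74.172.255.255) -> 220.241.234.218
More-specific entries that do NOT match:
  74.172.210.224/27 (74.172.210.224 - 74.172.210.255) does not contain 74.172.210.217
  74.172.210.64/27 (74.172.210.64 - 74.172.210.95) does not contain 74.172.210.217
  74.172.210.0/25 (74.172.210.0 - 74.172.210.127) does not contain 74.172.210.217
  74.172.212.0/22 (74.172.212.0 - 74.172.215.255) does not contain 74.172.210.217
  74.168.192.0/19 (74.168.192.0 - 74.168.223.255) does not contain 74.172.210.217
  74.172.128.0/18 (74.172.128.0 - 74.172.191.255) does not contain 74.172.210.217
Longest matching prefix is /17 -> next hop 220.241.234.218.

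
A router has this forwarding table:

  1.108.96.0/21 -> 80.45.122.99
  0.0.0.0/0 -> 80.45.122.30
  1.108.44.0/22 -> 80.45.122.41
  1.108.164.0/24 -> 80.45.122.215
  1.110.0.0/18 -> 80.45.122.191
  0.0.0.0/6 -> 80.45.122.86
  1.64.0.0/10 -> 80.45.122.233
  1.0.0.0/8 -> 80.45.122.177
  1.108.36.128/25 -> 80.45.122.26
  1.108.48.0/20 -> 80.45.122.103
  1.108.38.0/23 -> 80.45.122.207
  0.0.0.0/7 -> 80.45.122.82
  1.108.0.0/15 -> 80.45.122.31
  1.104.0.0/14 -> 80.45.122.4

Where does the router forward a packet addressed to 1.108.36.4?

Routes whose prefix contains 1.108.36.4:
  0.0.0.0/0 (default, matches everything) -> 80.45.122.30
  0.0.0.0/6 (0.0.0.0 - 3.255.255.255) -> 80.45.122.86
  0.0.0.0/7 (0.0.0.0 - 1.255.255.255) -> 80.45.122.82
  1.0.0.0/8 (1.0.0.0 - 1.255.255.255) -> 80.45.122.177
  1.64.0.0/10 (1.64.0.0 - 1.127.255.255) -> 80.45.122.233
  1.108.0.0/15 (1.108.0.0 - 1.109.255.255) -> 80.45.122.31
More-specific entries that do NOT match:
  1.108.36.128/25 (1.108.36.128 - 1.108.36.255) does not contain 1.108.36.4
  1.108.164.0/24 (1.108.164.0 - 1.108.164.255) does not contain 1.108.36.4
  1.108.38.0/23 (1.108.38.0 - 1.108.39.255) does not contain 1.108.36.4
  1.108.44.0/22 (1.108.44.0 - 1.108.47.255) does not contain 1.108.36.4
  1.108.96.0/21 (1.108.96.0 - 1.108.103.255) does not contain 1.108.36.4
  1.108.48.0/20 (1.108.48.0 - 1.108.63.255) does not contain 1.108.36.4
  1.110.0.0/18 (1.110.0.0 - 1.110.63.255) does not contain 1.108.36.4
Longest matching prefix is /15 -> next hop 80.45.122.31.

80.45.122.31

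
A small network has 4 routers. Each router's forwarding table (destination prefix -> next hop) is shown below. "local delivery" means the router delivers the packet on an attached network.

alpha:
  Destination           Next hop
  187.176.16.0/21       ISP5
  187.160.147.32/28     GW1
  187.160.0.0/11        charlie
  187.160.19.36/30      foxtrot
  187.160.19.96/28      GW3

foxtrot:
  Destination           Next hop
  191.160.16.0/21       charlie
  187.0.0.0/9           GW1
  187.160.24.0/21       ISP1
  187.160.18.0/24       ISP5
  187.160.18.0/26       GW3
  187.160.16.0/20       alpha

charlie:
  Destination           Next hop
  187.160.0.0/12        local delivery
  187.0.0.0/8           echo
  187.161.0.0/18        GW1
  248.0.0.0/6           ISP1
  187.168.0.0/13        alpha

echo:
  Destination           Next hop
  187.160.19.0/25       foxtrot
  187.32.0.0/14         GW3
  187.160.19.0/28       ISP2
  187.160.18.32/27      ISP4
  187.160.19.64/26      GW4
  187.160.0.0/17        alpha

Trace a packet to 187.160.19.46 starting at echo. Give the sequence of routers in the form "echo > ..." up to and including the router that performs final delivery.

echo > foxtrot > alpha > charlie

At echo: longest match for 187.160.19.46 is 187.160.19.0/25 -> foxtrot
At foxtrot: longest match for 187.160.19.46 is 187.160.16.0/20 -> alpha
At alpha: longest match for 187.160.19.46 is 187.160.0.0/11 -> charlie
At charlie: longest match for 187.160.19.46 is 187.160.0.0/12 -> local delivery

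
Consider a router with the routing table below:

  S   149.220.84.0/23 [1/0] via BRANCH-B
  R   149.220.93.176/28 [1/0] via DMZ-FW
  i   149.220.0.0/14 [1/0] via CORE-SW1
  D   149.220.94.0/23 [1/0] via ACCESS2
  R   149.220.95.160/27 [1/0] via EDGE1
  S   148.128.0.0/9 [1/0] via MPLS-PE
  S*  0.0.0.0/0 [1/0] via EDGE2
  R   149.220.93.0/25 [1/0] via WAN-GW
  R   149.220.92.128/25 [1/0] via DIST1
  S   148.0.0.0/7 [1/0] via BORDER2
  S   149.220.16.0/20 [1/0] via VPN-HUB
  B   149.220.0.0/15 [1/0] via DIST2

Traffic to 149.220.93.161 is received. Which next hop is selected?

Routes whose prefix contains 149.220.93.161:
  0.0.0.0/0 (default, matches everything) -> EDGE2
  148.0.0.0/7 (148.0.0.0 - 149.255.255.255) -> BORDER2
  149.220.0.0/14 (149.220.0.0 - 149.223.255.255) -> CORE-SW1
  149.220.0.0/15 (149.220.0.0 - 149.221.255.255) -> DIST2
More-specific entries that do NOT match:
  149.220.93.176/28 (149.220.93.176 - 149.220.93.191) does not contain 149.220.93.161
  149.220.95.160/27 (149.220.95.160 - 149.220.95.191) does not contain 149.220.93.161
  149.220.93.0/25 (149.220.93.0 - 149.220.93.127) does not contain 149.220.93.161
  149.220.92.128/25 (149.220.92.128 - 149.220.92.255) does not contain 149.220.93.161
  149.220.84.0/23 (149.220.84.0 - 149.220.85.255) does not contain 149.220.93.161
  149.220.94.0/23 (149.220.94.0 - 149.220.95.255) does not contain 149.220.93.161
  149.220.16.0/20 (149.220.16.0 - 149.220.31.255) does not contain 149.220.93.161
Longest matching prefix is /15 -> next hop DIST2.

DIST2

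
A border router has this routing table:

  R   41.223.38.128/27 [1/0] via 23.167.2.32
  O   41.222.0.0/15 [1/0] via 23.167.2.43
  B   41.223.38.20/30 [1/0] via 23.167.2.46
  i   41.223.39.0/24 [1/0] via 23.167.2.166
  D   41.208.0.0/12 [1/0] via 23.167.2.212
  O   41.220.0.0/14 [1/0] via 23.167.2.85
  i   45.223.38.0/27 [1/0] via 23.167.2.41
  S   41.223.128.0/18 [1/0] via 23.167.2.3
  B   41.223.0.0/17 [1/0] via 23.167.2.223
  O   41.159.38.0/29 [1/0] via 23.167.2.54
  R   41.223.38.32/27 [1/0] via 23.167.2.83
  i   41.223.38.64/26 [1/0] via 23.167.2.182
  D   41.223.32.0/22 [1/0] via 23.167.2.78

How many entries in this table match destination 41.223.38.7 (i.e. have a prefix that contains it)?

4

Prefixes containing 41.223.38.7:
  41.208.0.0/12 (41.208.0.0 - 41.223.255.255)
  41.220.0.0/14 (41.220.0.0 - 41.223.255.255)
  41.222.0.0/15 (41.222.0.0 - 41.223.255.255)
  41.223.0.0/17 (41.223.0.0 - 41.223.127.255)
Total matching entries: 4.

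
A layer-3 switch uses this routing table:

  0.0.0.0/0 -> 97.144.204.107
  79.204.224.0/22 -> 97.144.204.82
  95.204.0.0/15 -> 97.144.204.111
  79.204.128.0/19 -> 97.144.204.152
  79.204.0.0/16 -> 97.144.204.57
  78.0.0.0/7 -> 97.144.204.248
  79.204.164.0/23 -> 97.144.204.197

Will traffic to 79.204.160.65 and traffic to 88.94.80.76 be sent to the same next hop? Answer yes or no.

79.204.160.65: longest match 79.204.0.0/16 -> 97.144.204.57
88.94.80.76: longest match 0.0.0.0/0 -> 97.144.204.107

no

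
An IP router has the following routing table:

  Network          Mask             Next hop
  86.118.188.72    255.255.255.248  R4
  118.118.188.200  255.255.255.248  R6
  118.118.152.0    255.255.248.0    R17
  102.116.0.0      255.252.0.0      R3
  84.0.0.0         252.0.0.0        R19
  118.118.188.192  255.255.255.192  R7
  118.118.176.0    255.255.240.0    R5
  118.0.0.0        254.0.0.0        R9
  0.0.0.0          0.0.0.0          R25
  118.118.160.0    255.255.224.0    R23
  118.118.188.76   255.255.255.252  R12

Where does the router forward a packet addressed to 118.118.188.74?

R5

Routes whose prefix contains 118.118.188.74:
  0.0.0.0/0 (default, matches everything) -> R25
  118.0.0.0/7 (118.0.0.0 - 119.255.255.255) -> R9
  118.118.160.0/19 (118.118.160.0 - 118.118.191.255) -> R23
  118.118.176.0/20 (118.118.176.0 - 118.118.191.255) -> R5
More-specific entries that do NOT match:
  118.118.188.76/30 (118.118.188.76 - 118.118.188.79) does not contain 118.118.188.74
  86.118.188.72/29 (86.118.188.72 - 86.118.188.79) does not contain 118.118.188.74
  118.118.188.200/29 (118.118.188.200 - 118.118.188.207) does not contain 118.118.188.74
  118.118.188.192/26 (118.118.188.192 - 118.118.188.255) does not contain 118.118.188.74
  118.118.152.0/21 (118.118.152.0 - 118.118.159.255) does not contain 118.118.188.74
Longest matching prefix is /20 -> next hop R5.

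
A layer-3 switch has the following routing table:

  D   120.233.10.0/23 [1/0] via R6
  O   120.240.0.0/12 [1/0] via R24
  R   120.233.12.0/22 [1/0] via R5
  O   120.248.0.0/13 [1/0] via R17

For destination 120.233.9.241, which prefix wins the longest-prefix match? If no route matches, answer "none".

none

120.233.9.241 is outside every listed prefix and there is no default route.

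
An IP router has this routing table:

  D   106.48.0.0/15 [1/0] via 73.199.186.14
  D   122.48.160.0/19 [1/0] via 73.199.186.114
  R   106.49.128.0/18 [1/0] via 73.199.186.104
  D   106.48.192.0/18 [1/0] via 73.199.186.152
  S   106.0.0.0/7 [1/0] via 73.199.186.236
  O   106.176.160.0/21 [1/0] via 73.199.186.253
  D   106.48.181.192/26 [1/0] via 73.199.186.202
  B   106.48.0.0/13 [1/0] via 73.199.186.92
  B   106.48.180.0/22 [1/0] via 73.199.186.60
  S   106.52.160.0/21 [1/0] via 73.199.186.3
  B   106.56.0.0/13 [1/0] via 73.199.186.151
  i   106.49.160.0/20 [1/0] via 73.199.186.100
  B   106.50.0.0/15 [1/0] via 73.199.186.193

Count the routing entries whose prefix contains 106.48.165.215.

3

Prefixes containing 106.48.165.215:
  106.0.0.0/7 (106.0.0.0 - 107.255.255.255)
  106.48.0.0/13 (106.48.0.0 - 106.55.255.255)
  106.48.0.0/15 (106.48.0.0 - 106.49.255.255)
Total matching entries: 3.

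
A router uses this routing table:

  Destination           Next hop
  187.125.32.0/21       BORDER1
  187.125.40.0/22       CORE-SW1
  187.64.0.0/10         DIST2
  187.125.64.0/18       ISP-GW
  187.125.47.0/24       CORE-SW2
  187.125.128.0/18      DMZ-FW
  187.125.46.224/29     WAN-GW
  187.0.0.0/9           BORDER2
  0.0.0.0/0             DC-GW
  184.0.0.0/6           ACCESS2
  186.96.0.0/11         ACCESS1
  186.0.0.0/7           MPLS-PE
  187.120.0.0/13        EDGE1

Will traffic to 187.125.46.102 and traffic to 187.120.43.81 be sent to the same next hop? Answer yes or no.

187.125.46.102: longest match 187.120.0.0/13 -> EDGE1
187.120.43.81: longest match 187.120.0.0/13 -> EDGE1

yes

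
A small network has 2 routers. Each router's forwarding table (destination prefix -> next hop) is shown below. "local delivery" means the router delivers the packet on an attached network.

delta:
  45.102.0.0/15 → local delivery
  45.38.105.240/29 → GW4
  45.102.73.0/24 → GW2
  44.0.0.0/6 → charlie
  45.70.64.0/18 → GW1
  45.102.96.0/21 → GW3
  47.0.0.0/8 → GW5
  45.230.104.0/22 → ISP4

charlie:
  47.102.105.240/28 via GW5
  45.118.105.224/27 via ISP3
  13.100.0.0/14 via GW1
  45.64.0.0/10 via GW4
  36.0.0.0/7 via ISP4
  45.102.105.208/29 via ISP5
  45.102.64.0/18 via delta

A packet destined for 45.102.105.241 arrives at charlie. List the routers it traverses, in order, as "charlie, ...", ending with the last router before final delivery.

charlie, delta

At charlie: longest match for 45.102.105.241 is 45.102.64.0/18 -> delta
At delta: longest match for 45.102.105.241 is 45.102.0.0/15 -> local delivery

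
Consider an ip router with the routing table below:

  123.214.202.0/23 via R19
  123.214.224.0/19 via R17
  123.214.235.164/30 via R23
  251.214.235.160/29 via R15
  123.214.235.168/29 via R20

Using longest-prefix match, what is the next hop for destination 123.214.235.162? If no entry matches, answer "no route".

R17

Routes whose prefix contains 123.214.235.162:
  123.214.224.0/19 (123.214.224.0 - 123.214.255.255) -> R17
More-specific entries that do NOT match:
  123.214.235.164/30 (123.214.235.164 - 123.214.235.167) does not contain 123.214.235.162
  251.214.235.160/29 (251.214.235.160 - 251.214.235.167) does not contain 123.214.235.162
  123.214.235.168/29 (123.214.235.168 - 123.214.235.175) does not contain 123.214.235.162
  123.214.202.0/23 (123.214.202.0 - 123.214.203.255) does not contain 123.214.235.162
Longest matching prefix is /19 -> next hop R17.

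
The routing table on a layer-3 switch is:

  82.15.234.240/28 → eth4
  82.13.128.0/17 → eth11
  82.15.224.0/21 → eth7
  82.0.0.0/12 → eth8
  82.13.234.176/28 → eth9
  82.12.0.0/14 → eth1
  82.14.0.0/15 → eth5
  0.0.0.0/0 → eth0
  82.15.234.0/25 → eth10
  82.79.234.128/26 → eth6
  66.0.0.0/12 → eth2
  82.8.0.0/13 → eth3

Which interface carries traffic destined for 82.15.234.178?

Routes whose prefix contains 82.15.234.178:
  0.0.0.0/0 (default, matches everything) -> eth0
  82.0.0.0/12 (82.0.0.0 - 82.15.255.255) -> eth8
  82.8.0.0/13 (82.8.0.0 - 82.15.255.255) -> eth3
  82.12.0.0/14 (82.12.0.0 - 82.15.255.255) -> eth1
  82.14.0.0/15 (82.14.0.0 - 82.15.255.255) -> eth5
More-specific entries that do NOT match:
  82.15.234.240/28 (82.15.234.240 - 82.15.234.255) does not contain 82.15.234.178
  82.13.234.176/28 (82.13.234.176 - 82.13.234.191) does not contain 82.15.234.178
  82.79.234.128/26 (82.79.234.128 - 82.79.234.191) does not contain 82.15.234.178
  82.15.234.0/25 (82.15.234.0 - 82.15.234.127) does not contain 82.15.234.178
  82.15.224.0/21 (82.15.224.0 - 82.15.231.255) does not contain 82.15.234.178
  82.13.128.0/17 (82.13.128.0 - 82.13.255.255) does not contain 82.15.234.178
Longest matching prefix is /15 -> interface eth5.

eth5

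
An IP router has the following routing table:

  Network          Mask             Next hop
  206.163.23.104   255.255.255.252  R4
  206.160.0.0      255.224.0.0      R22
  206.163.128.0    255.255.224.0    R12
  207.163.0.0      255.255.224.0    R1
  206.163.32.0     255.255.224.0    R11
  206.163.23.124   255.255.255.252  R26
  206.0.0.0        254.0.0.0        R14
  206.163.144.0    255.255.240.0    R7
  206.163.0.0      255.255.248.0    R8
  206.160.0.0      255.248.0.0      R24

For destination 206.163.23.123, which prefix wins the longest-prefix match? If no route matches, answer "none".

206.160.0.0/13

Entries matching 206.163.23.123:
  206.0.0.0/7 (206.0.0.0 - 207.255.255.255)
  206.160.0.0/11 (206.160.0.0 - 206.191.255.255)
  206.160.0.0/13 (206.160.0.0 - 206.167.255.255)
Most specific is 206.160.0.0/13.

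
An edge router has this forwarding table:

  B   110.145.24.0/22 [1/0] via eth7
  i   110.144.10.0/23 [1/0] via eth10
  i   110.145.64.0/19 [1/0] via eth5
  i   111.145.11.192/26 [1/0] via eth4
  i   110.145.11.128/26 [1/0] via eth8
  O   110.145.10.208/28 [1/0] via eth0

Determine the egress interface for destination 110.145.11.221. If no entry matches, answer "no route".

no route

No entry's prefix contains 110.145.11.221; there is no default route.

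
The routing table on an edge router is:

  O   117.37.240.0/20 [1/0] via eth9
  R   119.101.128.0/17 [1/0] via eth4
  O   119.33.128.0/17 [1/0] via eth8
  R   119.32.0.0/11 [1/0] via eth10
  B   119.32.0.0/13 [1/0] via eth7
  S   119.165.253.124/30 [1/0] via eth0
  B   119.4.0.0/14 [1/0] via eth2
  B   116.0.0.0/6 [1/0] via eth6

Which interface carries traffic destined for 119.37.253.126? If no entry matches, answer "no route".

eth7

Routes whose prefix contains 119.37.253.126:
  116.0.0.0/6 (116.0.0.0 - 119.255.255.255) -> eth6
  119.32.0.0/11 (119.32.0.0 - 119.63.255.255) -> eth10
  119.32.0.0/13 (119.32.0.0 - 119.39.255.255) -> eth7
More-specific entries that do NOT match:
  119.165.253.124/30 (119.165.253.124 - 119.165.253.127) does not contain 119.37.253.126
  117.37.240.0/20 (117.37.240.0 - 117.37.255.255) does not contain 119.37.253.126
  119.101.128.0/17 (119.101.128.0 - 119.101.255.255) does not contain 119.37.253.126
  119.33.128.0/17 (119.33.128.0 - 119.33.255.255) does not contain 119.37.253.126
  119.4.0.0/14 (119.4.0.0 - 119.7.255.255) does not contain 119.37.253.126
Longest matching prefix is /13 -> interface eth7.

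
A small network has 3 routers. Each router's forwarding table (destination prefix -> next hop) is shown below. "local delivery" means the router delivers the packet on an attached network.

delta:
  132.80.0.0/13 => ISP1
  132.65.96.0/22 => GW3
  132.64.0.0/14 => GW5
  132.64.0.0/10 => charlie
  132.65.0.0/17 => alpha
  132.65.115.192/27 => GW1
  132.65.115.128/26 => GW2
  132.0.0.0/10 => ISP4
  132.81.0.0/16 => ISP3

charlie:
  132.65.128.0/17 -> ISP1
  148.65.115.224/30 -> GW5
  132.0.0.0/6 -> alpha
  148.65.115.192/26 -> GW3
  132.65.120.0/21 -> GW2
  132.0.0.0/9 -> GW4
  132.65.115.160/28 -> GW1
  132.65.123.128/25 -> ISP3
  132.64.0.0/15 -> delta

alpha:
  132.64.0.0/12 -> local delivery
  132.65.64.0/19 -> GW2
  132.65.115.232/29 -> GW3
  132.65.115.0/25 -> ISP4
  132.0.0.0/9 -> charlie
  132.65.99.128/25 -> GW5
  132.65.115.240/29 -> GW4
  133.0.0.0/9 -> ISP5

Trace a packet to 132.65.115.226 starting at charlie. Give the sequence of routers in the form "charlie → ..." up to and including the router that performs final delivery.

At charlie: longest match for 132.65.115.226 is 132.64.0.0/15 -> delta
At delta: longest match for 132.65.115.226 is 132.65.0.0/17 -> alpha
At alpha: longest match for 132.65.115.226 is 132.64.0.0/12 -> local delivery

charlie → delta → alpha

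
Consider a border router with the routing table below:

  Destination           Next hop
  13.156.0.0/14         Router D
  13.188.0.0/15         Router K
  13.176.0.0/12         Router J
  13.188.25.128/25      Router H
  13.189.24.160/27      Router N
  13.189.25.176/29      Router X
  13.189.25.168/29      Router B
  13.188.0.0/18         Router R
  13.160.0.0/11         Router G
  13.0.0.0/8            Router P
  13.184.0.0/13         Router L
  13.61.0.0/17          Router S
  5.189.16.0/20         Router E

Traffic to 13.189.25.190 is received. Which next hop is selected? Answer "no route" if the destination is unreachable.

Router K

Routes whose prefix contains 13.189.25.190:
  13.0.0.0/8 (13.0.0.0 - 13.255.255.255) -> Router P
  13.160.0.0/11 (13.160.0.0 - 13.191.255.255) -> Router G
  13.176.0.0/12 (13.176.0.0 - 13.191.255.255) -> Router J
  13.184.0.0/13 (13.184.0.0 - 13.191.255.255) -> Router L
  13.188.0.0/15 (13.188.0.0 - 13.189.255.255) -> Router K
More-specific entries that do NOT match:
  13.189.25.176/29 (13.189.25.176 - 13.189.25.183) does not contain 13.189.25.190
  13.189.25.168/29 (13.189.25.168 - 13.189.25.175) does not contain 13.189.25.190
  13.189.24.160/27 (13.189.24.160 - 13.189.24.191) does not contain 13.189.25.190
  13.188.25.128/25 (13.188.25.128 - 13.188.25.255) does not contain 13.189.25.190
  5.189.16.0/20 (5.189.16.0 - 5.189.31.255) does not contain 13.189.25.190
  13.188.0.0/18 (13.188.0.0 - 13.188.63.255) does not contain 13.189.25.190
  13.61.0.0/17 (13.61.0.0 - 13.61.127.255) does not contain 13.189.25.190
Longest matching prefix is /15 -> next hop Router K.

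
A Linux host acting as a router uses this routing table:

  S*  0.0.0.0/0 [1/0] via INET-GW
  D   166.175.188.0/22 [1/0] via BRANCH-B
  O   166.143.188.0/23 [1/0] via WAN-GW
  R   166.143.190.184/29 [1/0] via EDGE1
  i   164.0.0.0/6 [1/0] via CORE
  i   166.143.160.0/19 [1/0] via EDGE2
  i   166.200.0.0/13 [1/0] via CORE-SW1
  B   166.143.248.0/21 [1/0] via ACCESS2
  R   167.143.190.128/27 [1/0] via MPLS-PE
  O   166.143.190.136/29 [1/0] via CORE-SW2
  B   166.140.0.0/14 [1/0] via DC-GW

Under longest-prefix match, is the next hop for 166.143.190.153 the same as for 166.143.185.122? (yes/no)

yes

166.143.190.153: longest match 166.143.160.0/19 -> EDGE2
166.143.185.122: longest match 166.143.160.0/19 -> EDGE2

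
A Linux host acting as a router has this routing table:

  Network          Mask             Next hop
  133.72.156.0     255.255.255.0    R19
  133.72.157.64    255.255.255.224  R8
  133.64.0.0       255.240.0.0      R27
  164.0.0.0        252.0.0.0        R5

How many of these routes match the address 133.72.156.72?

Prefixes containing 133.72.156.72:
  133.64.0.0/12 (133.64.0.0 - 133.79.255.255)
  133.72.156.0/24 (133.72.156.0 - 133.72.156.255)
Total matching entries: 2.

2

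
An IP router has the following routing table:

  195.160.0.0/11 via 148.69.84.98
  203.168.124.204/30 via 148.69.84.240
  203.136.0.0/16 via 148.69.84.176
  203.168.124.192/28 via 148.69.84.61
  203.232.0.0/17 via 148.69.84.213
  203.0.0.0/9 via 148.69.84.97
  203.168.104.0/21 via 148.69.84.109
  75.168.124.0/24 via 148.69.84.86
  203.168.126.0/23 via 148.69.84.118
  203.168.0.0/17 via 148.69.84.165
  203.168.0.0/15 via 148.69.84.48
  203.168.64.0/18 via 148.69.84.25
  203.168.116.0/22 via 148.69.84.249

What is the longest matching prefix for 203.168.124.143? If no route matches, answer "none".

Entries matching 203.168.124.143:
  203.168.0.0/15 (203.168.0.0 - 203.169.255.255)
  203.168.0.0/17 (203.168.0.0 - 203.168.127.255)
  203.168.64.0/18 (203.168.64.0 - 203.168.127.255)
Most specific is 203.168.64.0/18.

203.168.64.0/18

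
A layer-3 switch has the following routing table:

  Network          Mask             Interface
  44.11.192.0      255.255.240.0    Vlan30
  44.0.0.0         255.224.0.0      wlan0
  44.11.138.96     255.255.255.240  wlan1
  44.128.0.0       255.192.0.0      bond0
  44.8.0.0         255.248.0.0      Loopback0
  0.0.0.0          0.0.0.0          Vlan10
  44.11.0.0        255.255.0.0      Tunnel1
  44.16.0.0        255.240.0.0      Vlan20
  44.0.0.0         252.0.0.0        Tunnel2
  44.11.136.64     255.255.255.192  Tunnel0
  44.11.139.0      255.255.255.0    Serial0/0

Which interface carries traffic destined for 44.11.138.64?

Tunnel1

Routes whose prefix contains 44.11.138.64:
  0.0.0.0/0 (default, matches everything) -> Vlan10
  44.0.0.0/6 (44.0.0.0 - 47.255.255.255) -> Tunnel2
  44.0.0.0/11 (44.0.0.0 - 44.31.255.255) -> wlan0
  44.8.0.0/13 (44.8.0.0 - 44.15.255.255) -> Loopback0
  44.11.0.0/16 (44.11.0.0 - 44.11.255.255) -> Tunnel1
More-specific entries that do NOT match:
  44.11.138.96/28 (44.11.138.96 - 44.11.138.111) does not contain 44.11.138.64
  44.11.136.64/26 (44.11.136.64 - 44.11.136.127) does not contain 44.11.138.64
  44.11.139.0/24 (44.11.139.0 - 44.11.139.255) does not contain 44.11.138.64
  44.11.192.0/20 (44.11.192.0 - 44.11.207.255) does not contain 44.11.138.64
Longest matching prefix is /16 -> interface Tunnel1.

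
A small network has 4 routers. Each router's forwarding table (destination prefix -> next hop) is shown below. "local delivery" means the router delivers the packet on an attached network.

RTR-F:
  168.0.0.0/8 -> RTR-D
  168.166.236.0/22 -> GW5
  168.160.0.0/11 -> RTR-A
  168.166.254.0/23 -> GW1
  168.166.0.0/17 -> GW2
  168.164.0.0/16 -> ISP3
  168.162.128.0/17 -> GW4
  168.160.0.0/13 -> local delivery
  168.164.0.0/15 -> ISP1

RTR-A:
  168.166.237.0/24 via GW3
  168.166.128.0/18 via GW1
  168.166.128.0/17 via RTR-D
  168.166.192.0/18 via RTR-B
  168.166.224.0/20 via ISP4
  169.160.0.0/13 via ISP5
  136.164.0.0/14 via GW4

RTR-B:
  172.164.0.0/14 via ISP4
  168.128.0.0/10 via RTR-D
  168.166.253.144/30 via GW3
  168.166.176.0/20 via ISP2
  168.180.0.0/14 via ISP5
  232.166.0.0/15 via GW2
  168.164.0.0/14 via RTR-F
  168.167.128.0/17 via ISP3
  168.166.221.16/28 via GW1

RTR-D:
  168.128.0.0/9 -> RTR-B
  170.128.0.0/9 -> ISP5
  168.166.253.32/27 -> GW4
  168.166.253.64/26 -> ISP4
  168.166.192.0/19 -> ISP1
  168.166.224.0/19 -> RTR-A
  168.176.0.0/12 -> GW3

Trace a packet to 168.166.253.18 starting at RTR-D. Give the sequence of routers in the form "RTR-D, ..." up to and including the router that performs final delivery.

RTR-D, RTR-A, RTR-B, RTR-F

At RTR-D: longest match for 168.166.253.18 is 168.166.224.0/19 -> RTR-A
At RTR-A: longest match for 168.166.253.18 is 168.166.192.0/18 -> RTR-B
At RTR-B: longest match for 168.166.253.18 is 168.164.0.0/14 -> RTR-F
At RTR-F: longest match for 168.166.253.18 is 168.160.0.0/13 -> local delivery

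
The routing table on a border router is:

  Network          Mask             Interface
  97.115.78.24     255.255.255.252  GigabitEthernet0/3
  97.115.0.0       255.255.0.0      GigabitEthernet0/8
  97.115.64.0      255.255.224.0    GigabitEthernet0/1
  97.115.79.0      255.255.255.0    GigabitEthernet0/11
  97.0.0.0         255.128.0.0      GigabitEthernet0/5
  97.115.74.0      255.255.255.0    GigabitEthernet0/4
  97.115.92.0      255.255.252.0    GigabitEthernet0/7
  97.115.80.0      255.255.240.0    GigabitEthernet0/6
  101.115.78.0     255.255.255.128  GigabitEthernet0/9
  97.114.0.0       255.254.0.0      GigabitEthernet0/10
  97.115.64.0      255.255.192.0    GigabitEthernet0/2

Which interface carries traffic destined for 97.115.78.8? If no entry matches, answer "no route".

Routes whose prefix contains 97.115.78.8:
  97.0.0.0/9 (97.0.0.0 - 97.127.255.255) -> GigabitEthernet0/5
  97.114.0.0/15 (97.114.0.0 - 97.115.255.255) -> GigabitEthernet0/10
  97.115.0.0/16 (97.115.0.0 - 97.115.255.255) -> GigabitEthernet0/8
  97.115.64.0/18 (97.115.64.0 - 97.115.127.255) -> GigabitEthernet0/2
  97.115.64.0/19 (97.115.64.0 - 97.115.95.255) -> GigabitEthernet0/1
More-specific entries that do NOT match:
  97.115.78.24/30 (97.115.78.24 - 97.115.78.27) does not contain 97.115.78.8
  101.115.78.0/25 (101.115.78.0 - 101.115.78.127) does not contain 97.115.78.8
  97.115.79.0/24 (97.115.79.0 - 97.115.79.255) does not contain 97.115.78.8
  97.115.74.0/24 (97.115.74.0 - 97.115.74.255) does not contain 97.115.78.8
  97.115.92.0/22 (97.115.92.0 - 97.115.95.255) does not contain 97.115.78.8
  97.115.80.0/20 (97.115.80.0 - 97.115.95.255) does not contain 97.115.78.8
Longest matching prefix is /19 -> interface GigabitEthernet0/1.

GigabitEthernet0/1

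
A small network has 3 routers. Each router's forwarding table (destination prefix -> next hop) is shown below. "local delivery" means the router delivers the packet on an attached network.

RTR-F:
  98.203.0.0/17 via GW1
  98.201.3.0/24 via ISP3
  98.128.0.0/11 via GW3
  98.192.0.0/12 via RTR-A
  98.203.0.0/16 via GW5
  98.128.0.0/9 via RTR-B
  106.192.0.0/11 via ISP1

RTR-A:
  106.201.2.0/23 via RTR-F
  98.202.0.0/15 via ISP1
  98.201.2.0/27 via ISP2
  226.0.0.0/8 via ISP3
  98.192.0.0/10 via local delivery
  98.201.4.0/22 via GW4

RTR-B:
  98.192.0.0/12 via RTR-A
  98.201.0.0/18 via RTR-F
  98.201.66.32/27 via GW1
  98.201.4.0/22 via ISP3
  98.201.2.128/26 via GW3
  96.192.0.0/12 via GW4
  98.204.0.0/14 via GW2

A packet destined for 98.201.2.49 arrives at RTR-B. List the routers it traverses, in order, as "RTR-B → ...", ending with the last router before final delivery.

RTR-B → RTR-F → RTR-A

At RTR-B: longest match for 98.201.2.49 is 98.201.0.0/18 -> RTR-F
At RTR-F: longest match for 98.201.2.49 is 98.192.0.0/12 -> RTR-A
At RTR-A: longest match for 98.201.2.49 is 98.192.0.0/10 -> local delivery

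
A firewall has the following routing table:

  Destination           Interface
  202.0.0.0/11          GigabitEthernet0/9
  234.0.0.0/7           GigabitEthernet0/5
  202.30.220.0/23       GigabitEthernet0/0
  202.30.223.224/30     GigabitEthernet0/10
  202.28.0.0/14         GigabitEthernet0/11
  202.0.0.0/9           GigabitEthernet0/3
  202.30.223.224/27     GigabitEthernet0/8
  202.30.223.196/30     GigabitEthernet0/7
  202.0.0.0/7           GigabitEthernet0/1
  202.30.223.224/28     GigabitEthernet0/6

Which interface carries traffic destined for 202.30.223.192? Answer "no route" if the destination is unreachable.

GigabitEthernet0/11

Routes whose prefix contains 202.30.223.192:
  202.0.0.0/7 (202.0.0.0 - 203.255.255.255) -> GigabitEthernet0/1
  202.0.0.0/9 (202.0.0.0 - 202.127.255.255) -> GigabitEthernet0/3
  202.0.0.0/11 (202.0.0.0 - 202.31.255.255) -> GigabitEthernet0/9
  202.28.0.0/14 (202.28.0.0 - 202.31.255.255) -> GigabitEthernet0/11
More-specific entries that do NOT match:
  202.30.223.224/30 (202.30.223.224 - 202.30.223.227) does not contain 202.30.223.192
  202.30.223.196/30 (202.30.223.196 - 202.30.223.199) does not contain 202.30.223.192
  202.30.223.224/28 (202.30.223.224 - 202.30.223.239) does not contain 202.30.223.192
  202.30.223.224/27 (202.30.223.224 - 202.30.223.255) does not contain 202.30.223.192
  202.30.220.0/23 (202.30.220.0 - 202.30.221.255) does not contain 202.30.223.192
Longest matching prefix is /14 -> interface GigabitEthernet0/11.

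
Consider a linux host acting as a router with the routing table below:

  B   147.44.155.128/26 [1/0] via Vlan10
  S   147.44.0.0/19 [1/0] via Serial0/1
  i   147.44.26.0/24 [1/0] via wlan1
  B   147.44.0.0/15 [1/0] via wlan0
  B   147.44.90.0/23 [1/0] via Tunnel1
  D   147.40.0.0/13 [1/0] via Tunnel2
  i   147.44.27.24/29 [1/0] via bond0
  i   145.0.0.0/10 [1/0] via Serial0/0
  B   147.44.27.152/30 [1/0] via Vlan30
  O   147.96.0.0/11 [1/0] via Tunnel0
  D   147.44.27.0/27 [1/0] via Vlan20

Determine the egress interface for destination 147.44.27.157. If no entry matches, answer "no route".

Serial0/1

Routes whose prefix contains 147.44.27.157:
  147.40.0.0/13 (147.40.0.0 - 147.47.255.255) -> Tunnel2
  147.44.0.0/15 (147.44.0.0 - 147.45.255.255) -> wlan0
  147.44.0.0/19 (147.44.0.0 - 147.44.31.255) -> Serial0/1
More-specific entries that do NOT match:
  147.44.27.152/30 (147.44.27.152 - 147.44.27.155) does not contain 147.44.27.157
  147.44.27.24/29 (147.44.27.24 - 147.44.27.31) does not contain 147.44.27.157
  147.44.27.0/27 (147.44.27.0 - 147.44.27.31) does not contain 147.44.27.157
  147.44.155.128/26 (147.44.155.128 - 147.44.155.191) does not contain 147.44.27.157
  147.44.26.0/24 (147.44.26.0 - 147.44.26.255) does not contain 147.44.27.157
  147.44.90.0/23 (147.44.90.0 - 147.44.91.255) does not contain 147.44.27.157
Longest matching prefix is /19 -> interface Serial0/1.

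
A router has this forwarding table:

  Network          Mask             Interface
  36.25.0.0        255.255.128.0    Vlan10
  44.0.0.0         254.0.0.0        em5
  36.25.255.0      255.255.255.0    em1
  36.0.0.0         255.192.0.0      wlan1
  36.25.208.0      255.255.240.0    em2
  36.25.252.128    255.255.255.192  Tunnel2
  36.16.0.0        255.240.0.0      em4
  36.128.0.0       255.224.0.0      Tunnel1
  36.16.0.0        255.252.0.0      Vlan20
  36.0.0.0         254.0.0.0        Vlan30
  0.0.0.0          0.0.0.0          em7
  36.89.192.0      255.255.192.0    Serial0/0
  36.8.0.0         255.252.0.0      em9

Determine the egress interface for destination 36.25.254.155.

Routes whose prefix contains 36.25.254.155:
  0.0.0.0/0 (default, matches everything) -> em7
  36.0.0.0/7 (36.0.0.0 - 37.255.255.255) -> Vlan30
  36.0.0.0/10 (36.0.0.0 - 36.63.255.255) -> wlan1
  36.16.0.0/12 (36.16.0.0 - 36.31.255.255) -> em4
More-specific entries that do NOT match:
  36.25.252.128/26 (36.25.252.128 - 36.25.252.191) does not contain 36.25.254.155
  36.25.255.0/24 (36.25.255.0 - 36.25.255.255) does not contain 36.25.254.155
  36.25.208.0/20 (36.25.208.0 - 36.25.223.255) does not contain 36.25.254.155
  36.89.192.0/18 (36.89.192.0 - 36.89.255.255) does not contain 36.25.254.155
  36.25.0.0/17 (36.25.0.0 - 36.25.127.255) does not contain 36.25.254.155
  36.16.0.0/14 (36.16.0.0 - 36.19.255.255) does not contain 36.25.254.155
  36.8.0.0/14 (36.8.0.0 - 36.11.255.255) does not contain 36.25.254.155
Longest matching prefix is /12 -> interface em4.

em4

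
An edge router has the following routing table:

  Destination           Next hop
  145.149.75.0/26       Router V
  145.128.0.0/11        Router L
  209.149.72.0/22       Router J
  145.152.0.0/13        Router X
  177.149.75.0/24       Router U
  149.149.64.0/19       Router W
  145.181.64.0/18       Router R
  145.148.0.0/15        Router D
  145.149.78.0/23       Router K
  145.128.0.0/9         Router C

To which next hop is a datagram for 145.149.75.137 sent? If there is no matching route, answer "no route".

Routes whose prefix contains 145.149.75.137:
  145.128.0.0/9 (145.128.0.0 - 145.255.255.255) -> Router C
  145.128.0.0/11 (145.128.0.0 - 145.159.255.255) -> Router L
  145.148.0.0/15 (145.148.0.0 - 145.149.255.255) -> Router D
More-specific entries that do NOT match:
  145.149.75.0/26 (145.149.75.0 - 145.149.75.63) does not contain 145.149.75.137
  177.149.75.0/24 (177.149.75.0 - 177.149.75.255) does not contain 145.149.75.137
  145.149.78.0/23 (145.149.78.0 - 145.149.79.255) does not contain 145.149.75.137
  209.149.72.0/22 (209.149.72.0 - 209.149.75.255) does not contain 145.149.75.137
  149.149.64.0/19 (149.149.64.0 - 149.149.95.255) does not contain 145.149.75.137
  145.181.64.0/18 (145.181.64.0 - 145.181.127.255) does not contain 145.149.75.137
Longest matching prefix is /15 -> next hop Router D.

Router D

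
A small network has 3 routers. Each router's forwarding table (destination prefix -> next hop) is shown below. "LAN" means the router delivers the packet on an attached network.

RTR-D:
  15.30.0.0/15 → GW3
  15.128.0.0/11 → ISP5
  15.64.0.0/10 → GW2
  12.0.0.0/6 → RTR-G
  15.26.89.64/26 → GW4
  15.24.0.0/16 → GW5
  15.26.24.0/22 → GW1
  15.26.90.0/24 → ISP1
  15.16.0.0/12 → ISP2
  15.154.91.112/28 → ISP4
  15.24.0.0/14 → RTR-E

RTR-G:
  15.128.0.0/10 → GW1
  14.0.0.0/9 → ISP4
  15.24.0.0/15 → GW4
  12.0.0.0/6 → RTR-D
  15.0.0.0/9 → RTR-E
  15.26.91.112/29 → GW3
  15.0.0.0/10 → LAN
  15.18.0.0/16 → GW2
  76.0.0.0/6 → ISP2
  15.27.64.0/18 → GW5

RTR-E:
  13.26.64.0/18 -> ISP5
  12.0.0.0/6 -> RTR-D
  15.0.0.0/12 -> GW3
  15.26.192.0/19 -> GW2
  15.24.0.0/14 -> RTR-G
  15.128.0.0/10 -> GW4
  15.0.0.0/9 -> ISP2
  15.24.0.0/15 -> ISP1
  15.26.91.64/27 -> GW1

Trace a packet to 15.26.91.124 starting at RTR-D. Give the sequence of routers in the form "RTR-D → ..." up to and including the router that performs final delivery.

RTR-D → RTR-E → RTR-G

At RTR-D: longest match for 15.26.91.124 is 15.24.0.0/14 -> RTR-E
At RTR-E: longest match for 15.26.91.124 is 15.24.0.0/14 -> RTR-G
At RTR-G: longest match for 15.26.91.124 is 15.0.0.0/10 -> LAN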